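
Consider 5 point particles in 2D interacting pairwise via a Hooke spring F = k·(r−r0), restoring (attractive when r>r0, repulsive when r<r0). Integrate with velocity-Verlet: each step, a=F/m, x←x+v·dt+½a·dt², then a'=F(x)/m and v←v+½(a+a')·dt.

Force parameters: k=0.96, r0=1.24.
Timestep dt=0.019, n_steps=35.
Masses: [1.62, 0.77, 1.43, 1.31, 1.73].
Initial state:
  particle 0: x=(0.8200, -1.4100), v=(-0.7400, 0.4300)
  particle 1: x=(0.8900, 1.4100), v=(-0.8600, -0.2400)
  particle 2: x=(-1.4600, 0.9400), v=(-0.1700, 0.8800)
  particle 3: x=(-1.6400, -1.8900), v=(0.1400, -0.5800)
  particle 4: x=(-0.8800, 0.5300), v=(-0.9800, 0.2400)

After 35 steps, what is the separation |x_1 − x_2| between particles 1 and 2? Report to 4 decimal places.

1.2509

step 0: x0=(0.8200, -1.4100) x1=(0.8900, 1.4100) x2=(-1.4600, 0.9400) x3=(-1.6400, -1.8900) x4=(-0.8800, 0.5300)
step 1: x0=(0.8056, -1.4014) x1=(0.8728, 1.4044) x2=(-1.4630, 0.9564) x3=(-1.6369, -1.9003) x4=(-0.8985, 0.5343)
step 2: x0=(0.7904, -1.3920) x1=(0.8541, 1.3969) x2=(-1.4655, 0.9722) x3=(-1.6328, -1.9092) x4=(-0.9166, 0.5382)
step 3: x0=(0.7745, -1.3818) x1=(0.8337, 1.3874) x2=(-1.4675, 0.9874) x3=(-1.6279, -1.9166) x4=(-0.9344, 0.5417)
step 4: x0=(0.7578, -1.3709) x1=(0.8118, 1.3759) x2=(-1.4691, 1.0019) x3=(-1.6221, -1.9226) x4=(-0.9519, 0.5446)
step 5: x0=(0.7404, -1.3591) x1=(0.7884, 1.3625) x2=(-1.4701, 1.0158) x3=(-1.6154, -1.9271) x4=(-0.9691, 0.5471)
step 6: x0=(0.7223, -1.3465) x1=(0.7634, 1.3472) x2=(-1.4707, 1.0291) x3=(-1.6078, -1.9301) x4=(-0.9860, 0.5492)
step 7: x0=(0.7035, -1.3332) x1=(0.7369, 1.3300) x2=(-1.4709, 1.0417) x3=(-1.5994, -1.9317) x4=(-1.0025, 0.5507)
step 8: x0=(0.6840, -1.3191) x1=(0.7090, 1.3110) x2=(-1.4706, 1.0537) x3=(-1.5902, -1.9318) x4=(-1.0188, 0.5518)
step 9: x0=(0.6638, -1.3042) x1=(0.6797, 1.2902) x2=(-1.4699, 1.0651) x3=(-1.5801, -1.9304) x4=(-1.0347, 0.5524)
step 10: x0=(0.6429, -1.2887) x1=(0.6490, 1.2676) x2=(-1.4687, 1.0757) x3=(-1.5693, -1.9276) x4=(-1.0503, 0.5526)
step 11: x0=(0.6213, -1.2723) x1=(0.6170, 1.2433) x2=(-1.4671, 1.0858) x3=(-1.5578, -1.9233) x4=(-1.0656, 0.5522)
step 12: x0=(0.5990, -1.2553) x1=(0.5837, 1.2174) x2=(-1.4651, 1.0952) x3=(-1.5455, -1.9175) x4=(-1.0807, 0.5514)
step 13: x0=(0.5761, -1.2376) x1=(0.5492, 1.1898) x2=(-1.4627, 1.1039) x3=(-1.5325, -1.9104) x4=(-1.0954, 0.5500)
step 14: x0=(0.5526, -1.2192) x1=(0.5134, 1.1607) x2=(-1.4599, 1.1120) x3=(-1.5188, -1.9018) x4=(-1.1099, 0.5482)
step 15: x0=(0.5284, -1.2002) x1=(0.4766, 1.1301) x2=(-1.4567, 1.1195) x3=(-1.5045, -1.8918) x4=(-1.1240, 0.5460)
step 16: x0=(0.5037, -1.1804) x1=(0.4386, 1.0980) x2=(-1.4531, 1.1263) x3=(-1.4895, -1.8804) x4=(-1.1379, 0.5432)
step 17: x0=(0.4783, -1.1601) x1=(0.3997, 1.0645) x2=(-1.4492, 1.1324) x3=(-1.4740, -1.8676) x4=(-1.1516, 0.5399)
step 18: x0=(0.4523, -1.1392) x1=(0.3597, 1.0296) x2=(-1.4449, 1.1380) x3=(-1.4578, -1.8535) x4=(-1.1650, 0.5362)
step 19: x0=(0.4258, -1.1176) x1=(0.3189, 0.9935) x2=(-1.4402, 1.1429) x3=(-1.4411, -1.8381) x4=(-1.1782, 0.5320)
step 20: x0=(0.3987, -1.0955) x1=(0.2771, 0.9562) x2=(-1.4353, 1.1472) x3=(-1.4239, -1.8213) x4=(-1.1911, 0.5274)
step 21: x0=(0.3711, -1.0729) x1=(0.2346, 0.9177) x2=(-1.4300, 1.1509) x3=(-1.4063, -1.8033) x4=(-1.2038, 0.5223)
step 22: x0=(0.3430, -1.0497) x1=(0.1914, 0.8781) x2=(-1.4244, 1.1539) x3=(-1.3881, -1.7840) x4=(-1.2163, 0.5167)
step 23: x0=(0.3144, -1.0260) x1=(0.1475, 0.8375) x2=(-1.4185, 1.1564) x3=(-1.3696, -1.7635) x4=(-1.2286, 0.5107)
step 24: x0=(0.2853, -1.0018) x1=(0.1030, 0.7960) x2=(-1.4123, 1.1583) x3=(-1.3506, -1.7418) x4=(-1.2407, 0.5042)
step 25: x0=(0.2558, -0.9772) x1=(0.0579, 0.7535) x2=(-1.4058, 1.1596) x3=(-1.3313, -1.7190) x4=(-1.2527, 0.4973)
step 26: x0=(0.2258, -0.9521) x1=(0.0123, 0.7102) x2=(-1.3991, 1.1604) x3=(-1.3117, -1.6950) x4=(-1.2644, 0.4900)
step 27: x0=(0.1954, -0.9267) x1=(-0.0336, 0.6662) x2=(-1.3921, 1.1606) x3=(-1.2918, -1.6700) x4=(-1.2761, 0.4822)
step 28: x0=(0.1646, -0.9008) x1=(-0.0800, 0.6215) x2=(-1.3849, 1.1602) x3=(-1.2716, -1.6439) x4=(-1.2876, 0.4741)
step 29: x0=(0.1334, -0.8745) x1=(-0.1267, 0.5761) x2=(-1.3775, 1.1594) x3=(-1.2512, -1.6168) x4=(-1.2989, 0.4656)
step 30: x0=(0.1019, -0.8480) x1=(-0.1736, 0.5302) x2=(-1.3698, 1.1580) x3=(-1.2305, -1.5888) x4=(-1.3102, 0.4567)
step 31: x0=(0.0700, -0.8210) x1=(-0.2208, 0.4838) x2=(-1.3619, 1.1562) x3=(-1.2097, -1.5598) x4=(-1.3214, 0.4474)
step 32: x0=(0.0379, -0.7938) x1=(-0.2681, 0.4369) x2=(-1.3538, 1.1538) x3=(-1.1888, -1.5300) x4=(-1.3324, 0.4378)
step 33: x0=(0.0055, -0.7664) x1=(-0.3155, 0.3897) x2=(-1.3456, 1.1510) x3=(-1.1678, -1.4994) x4=(-1.3435, 0.4279)
step 34: x0=(-0.0272, -0.7386) x1=(-0.3630, 0.3421) x2=(-1.3371, 1.1478) x3=(-1.1466, -1.4679) x4=(-1.3544, 0.4176)
step 35: x0=(-0.0601, -0.7107) x1=(-0.4106, 0.2943) x2=(-1.3285, 1.1441) x3=(-1.1255, -1.4358) x4=(-1.3653, 0.4071)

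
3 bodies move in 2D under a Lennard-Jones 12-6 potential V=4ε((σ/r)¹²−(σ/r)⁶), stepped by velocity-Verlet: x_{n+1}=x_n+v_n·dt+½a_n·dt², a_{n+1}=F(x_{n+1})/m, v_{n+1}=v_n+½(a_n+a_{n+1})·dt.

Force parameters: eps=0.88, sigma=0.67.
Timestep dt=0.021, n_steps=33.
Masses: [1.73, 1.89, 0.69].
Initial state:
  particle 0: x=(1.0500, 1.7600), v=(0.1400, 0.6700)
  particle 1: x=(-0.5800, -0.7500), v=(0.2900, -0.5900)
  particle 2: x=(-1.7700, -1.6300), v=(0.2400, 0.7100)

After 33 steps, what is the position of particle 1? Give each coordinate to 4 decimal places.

(-0.4122, -1.1712)

step 0: x0=(1.0500, 1.7600) x1=(-0.5800, -0.7500) x2=(-1.7700, -1.6300)
step 1: x0=(1.0529, 1.7741) x1=(-0.5739, -0.7624) x2=(-1.7649, -1.6151)
step 2: x0=(1.0559, 1.7881) x1=(-0.5679, -0.7748) x2=(-1.7598, -1.6001)
step 3: x0=(1.0588, 1.8022) x1=(-0.5618, -0.7872) x2=(-1.7546, -1.5851)
step 4: x0=(1.0618, 1.8163) x1=(-0.5558, -0.7997) x2=(-1.7493, -1.5700)
step 5: x0=(1.0647, 1.8303) x1=(-0.5499, -0.8122) x2=(-1.7439, -1.5548)
step 6: x0=(1.0676, 1.8444) x1=(-0.5439, -0.8247) x2=(-1.7384, -1.5396)
step 7: x0=(1.0706, 1.8585) x1=(-0.5380, -0.8372) x2=(-1.7329, -1.5244)
step 8: x0=(1.0735, 1.8726) x1=(-0.5322, -0.8497) x2=(-1.7272, -1.5090)
step 9: x0=(1.0765, 1.8866) x1=(-0.5264, -0.8623) x2=(-1.7214, -1.4937)
step 10: x0=(1.0794, 1.9007) x1=(-0.5206, -0.8749) x2=(-1.7155, -1.4782)
step 11: x0=(1.0823, 1.9148) x1=(-0.5149, -0.8875) x2=(-1.7094, -1.4627)
step 12: x0=(1.0853, 1.9288) x1=(-0.5092, -0.9001) x2=(-1.7032, -1.4471)
step 13: x0=(1.0882, 1.9429) x1=(-0.5036, -0.9128) x2=(-1.6968, -1.4314)
step 14: x0=(1.0911, 1.9570) x1=(-0.4981, -0.9255) x2=(-1.6903, -1.4157)
step 15: x0=(1.0941, 1.9710) x1=(-0.4926, -0.9382) x2=(-1.6836, -1.3999)
step 16: x0=(1.0970, 1.9851) x1=(-0.4872, -0.9509) x2=(-1.6766, -1.3840)
step 17: x0=(1.1000, 1.9992) x1=(-0.4819, -0.9637) x2=(-1.6695, -1.3680)
step 18: x0=(1.1029, 2.0132) x1=(-0.4766, -0.9765) x2=(-1.6622, -1.3520)
step 19: x0=(1.1058, 2.0273) x1=(-0.4715, -0.9894) x2=(-1.6546, -1.3358)
step 20: x0=(1.1088, 2.0414) x1=(-0.4664, -1.0022) x2=(-1.6467, -1.3196)
step 21: x0=(1.1117, 2.0554) x1=(-0.4614, -1.0151) x2=(-1.6386, -1.3034)
step 22: x0=(1.1147, 2.0695) x1=(-0.4566, -1.0280) x2=(-1.6302, -1.2870)
step 23: x0=(1.1176, 2.0836) x1=(-0.4518, -1.0409) x2=(-1.6214, -1.2706)
step 24: x0=(1.1205, 2.0976) x1=(-0.4472, -1.0539) x2=(-1.6124, -1.2541)
step 25: x0=(1.1235, 2.1117) x1=(-0.4427, -1.0669) x2=(-1.6030, -1.2376)
step 26: x0=(1.1264, 2.1258) x1=(-0.4383, -1.0799) x2=(-1.5932, -1.2210)
step 27: x0=(1.1293, 2.1398) x1=(-0.4341, -1.0929) x2=(-1.5830, -1.2044)
step 28: x0=(1.1323, 2.1539) x1=(-0.4300, -1.1059) x2=(-1.5725, -1.1877)
step 29: x0=(1.1352, 2.1680) x1=(-0.4261, -1.1190) x2=(-1.5615, -1.1710)
step 30: x0=(1.1382, 2.1820) x1=(-0.4224, -1.1320) x2=(-1.5500, -1.1543)
step 31: x0=(1.1411, 2.1961) x1=(-0.4188, -1.1451) x2=(-1.5381, -1.1375)
step 32: x0=(1.1440, 2.2102) x1=(-0.4154, -1.1581) x2=(-1.5256, -1.1208)
step 33: x0=(1.1470, 2.2242) x1=(-0.4122, -1.1712) x2=(-1.5126, -1.1041)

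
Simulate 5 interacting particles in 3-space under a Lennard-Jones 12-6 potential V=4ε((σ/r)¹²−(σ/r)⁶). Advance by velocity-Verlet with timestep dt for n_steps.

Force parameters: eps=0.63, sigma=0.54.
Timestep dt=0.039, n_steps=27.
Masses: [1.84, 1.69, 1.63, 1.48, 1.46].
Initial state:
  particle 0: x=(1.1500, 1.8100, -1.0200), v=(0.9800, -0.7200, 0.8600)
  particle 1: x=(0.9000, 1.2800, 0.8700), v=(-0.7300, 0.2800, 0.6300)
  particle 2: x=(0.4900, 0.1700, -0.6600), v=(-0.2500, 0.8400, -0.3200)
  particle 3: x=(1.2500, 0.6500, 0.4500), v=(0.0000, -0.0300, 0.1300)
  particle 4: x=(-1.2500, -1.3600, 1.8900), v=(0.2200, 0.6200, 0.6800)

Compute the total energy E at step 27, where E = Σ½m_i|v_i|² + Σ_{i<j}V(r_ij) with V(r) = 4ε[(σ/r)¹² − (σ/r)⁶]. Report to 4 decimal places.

step 0: x0=(1.1500, 1.8100, -1.0200) x1=(0.9000, 1.2800, 0.8700) x2=(0.4900, 0.1700, -0.6600) x3=(1.2500, 0.6500, 0.4500) x4=(-1.2500, -1.3600, 1.8900)
step 1: x0=(1.1882, 1.7819, -0.9865) x1=(0.8717, 1.2905, 0.8943) x2=(0.4803, 0.2028, -0.6725) x3=(1.2497, 0.6493, 0.4554) x4=(-1.2414, -1.3358, 1.9165)
step 2: x0=(1.2264, 1.7538, -0.9529) x1=(0.8439, 1.3005, 0.9182) x2=(0.4705, 0.2356, -0.6849) x3=(1.2491, 0.6492, 0.4612) x4=(-1.2328, -1.3116, 1.9430)
step 3: x0=(1.2646, 1.7257, -0.9193) x1=(0.8163, 1.3099, 0.9417) x2=(0.4608, 0.2684, -0.6973) x3=(1.2480, 0.6497, 0.4673) x4=(-1.2243, -1.2875, 1.9696)
step 4: x0=(1.3029, 1.6976, -0.8858) x1=(0.7889, 1.3189, 0.9650) x2=(0.4511, 0.3012, -0.7097) x3=(1.2467, 0.6507, 0.4738) x4=(-1.2157, -1.2633, 1.9961)
step 5: x0=(1.3411, 1.6695, -0.8522) x1=(0.7618, 1.3276, 0.9880) x2=(0.4415, 0.3340, -0.7221) x3=(1.2450, 0.6521, 0.4805) x4=(-1.2071, -1.2391, 2.0226)
step 6: x0=(1.3793, 1.6413, -0.8186) x1=(0.7349, 1.3360, 1.0108) x2=(0.4318, 0.3669, -0.7345) x3=(1.2432, 0.6537, 0.4874) x4=(-1.1985, -1.2149, 2.0491)
step 7: x0=(1.4174, 1.6132, -0.7850) x1=(0.7082, 1.3443, 1.0334) x2=(0.4222, 0.3997, -0.7468) x3=(1.2411, 0.6556, 0.4945) x4=(-1.1899, -1.1907, 2.0756)
step 8: x0=(1.4556, 1.5850, -0.7514) x1=(0.6816, 1.3523, 1.0559) x2=(0.4126, 0.4326, -0.7591) x3=(1.2389, 0.6577, 0.5017) x4=(-1.1814, -1.1666, 2.1022)
step 9: x0=(1.4938, 1.5568, -0.7178) x1=(0.6551, 1.3602, 1.0782) x2=(0.4030, 0.4655, -0.7715) x3=(1.2365, 0.6600, 0.5090) x4=(-1.1728, -1.1424, 2.1287)
step 10: x0=(1.5319, 1.5286, -0.6842) x1=(0.6287, 1.3679, 1.1004) x2=(0.3934, 0.4984, -0.7837) x3=(1.2340, 0.6624, 0.5164) x4=(-1.1642, -1.1182, 2.1552)
step 11: x0=(1.5701, 1.5004, -0.6505) x1=(0.6024, 1.3756, 1.1226) x2=(0.3839, 0.5313, -0.7960) x3=(1.2314, 0.6650, 0.5239) x4=(-1.1556, -1.0940, 2.1817)
step 12: x0=(1.6082, 1.4721, -0.6168) x1=(0.5762, 1.3831, 1.1446) x2=(0.3744, 0.5643, -0.8083) x3=(1.2287, 0.6677, 0.5314) x4=(-1.1470, -1.0698, 2.2082)
step 13: x0=(1.6463, 1.4438, -0.5832) x1=(0.5501, 1.3906, 1.1666) x2=(0.3649, 0.5972, -0.8205) x3=(1.2259, 0.6705, 0.5390) x4=(-1.1385, -1.0456, 2.2348)
step 14: x0=(1.6844, 1.4155, -0.5495) x1=(0.5240, 1.3980, 1.1886) x2=(0.3554, 0.6302, -0.8328) x3=(1.2230, 0.6735, 0.5466) x4=(-1.1299, -1.0215, 2.2613)
step 15: x0=(1.7224, 1.3872, -0.5157) x1=(0.4980, 1.4053, 1.2104) x2=(0.3459, 0.6632, -0.8450) x3=(1.2201, 0.6764, 0.5543) x4=(-1.1213, -0.9973, 2.2878)
step 16: x0=(1.7604, 1.3589, -0.4820) x1=(0.4721, 1.4126, 1.2323) x2=(0.3365, 0.6961, -0.8572) x3=(1.2171, 0.6795, 0.5619) x4=(-1.1127, -0.9731, 2.3143)
step 17: x0=(1.7984, 1.3305, -0.4482) x1=(0.4462, 1.4198, 1.2540) x2=(0.3270, 0.7291, -0.8694) x3=(1.2141, 0.6826, 0.5696) x4=(-1.1041, -0.9489, 2.3408)
step 18: x0=(1.8364, 1.3021, -0.4144) x1=(0.4203, 1.4270, 1.2758) x2=(0.3176, 0.7621, -0.8815) x3=(1.2110, 0.6858, 0.5772) x4=(-1.0955, -0.9247, 2.3673)
step 19: x0=(1.8744, 1.2737, -0.3806) x1=(0.3945, 1.4342, 1.2975) x2=(0.3082, 0.7951, -0.8937) x3=(1.2080, 0.6891, 0.5848) x4=(-1.0870, -0.9006, 2.3939)
step 20: x0=(1.9123, 1.2453, -0.3467) x1=(0.3687, 1.4413, 1.3192) x2=(0.2988, 0.8281, -0.9059) x3=(1.2049, 0.6924, 0.5924) x4=(-1.0784, -0.8764, 2.4204)
step 21: x0=(1.9502, 1.2169, -0.3128) x1=(0.3429, 1.4484, 1.3408) x2=(0.2894, 0.8611, -0.9180) x3=(1.2018, 0.6958, 0.6000) x4=(-1.0698, -0.8522, 2.4469)
step 22: x0=(1.9880, 1.1884, -0.2789) x1=(0.3172, 1.4555, 1.3625) x2=(0.2801, 0.8940, -0.9302) x3=(1.1987, 0.6993, 0.6076) x4=(-1.0612, -0.8280, 2.4734)
step 23: x0=(2.0259, 1.1599, -0.2449) x1=(0.2914, 1.4626, 1.3841) x2=(0.2707, 0.9270, -0.9423) x3=(1.1957, 0.7027, 0.6151) x4=(-1.0526, -0.8038, 2.4999)
step 24: x0=(2.0636, 1.1314, -0.2109) x1=(0.2657, 1.4697, 1.4057) x2=(0.2613, 0.9600, -0.9544) x3=(1.1926, 0.7063, 0.6226) x4=(-1.0440, -0.7796, 2.5264)
step 25: x0=(2.1014, 1.1028, -0.1768) x1=(0.2400, 1.4767, 1.4273) x2=(0.2520, 0.9930, -0.9666) x3=(1.1896, 0.7098, 0.6301) x4=(-1.0355, -0.7555, 2.5530)
step 26: x0=(2.1391, 1.0743, -0.1428) x1=(0.2144, 1.4837, 1.4488) x2=(0.2426, 1.0260, -0.9787) x3=(1.1866, 0.7134, 0.6375) x4=(-1.0269, -0.7313, 2.5795)
step 27: x0=(2.1767, 1.0457, -0.1087) x1=(0.1887, 1.4908, 1.4704) x2=(0.2333, 1.0590, -0.9908) x3=(1.1837, 0.7170, 0.6449) x4=(-1.0183, -0.7071, 2.6060)
step 0 velocities: v0=(0.9800, -0.7200, 0.8600) v1=(-0.7300, 0.2800, 0.6300) v2=(-0.2500, 0.8400, -0.3200) v3=(0.0000, -0.0300, 0.1300) v4=(0.2200, 0.6200, 0.6800)
step 0: KE=4.2690, PE=-0.1848, E=4.0842
step 27 velocities: v0=(0.9650, -0.7326, 0.8750) v1=(-0.6577, 0.1798, 0.5525) v2=(-0.2396, 0.8459, -0.3105) v3=(-0.0754, 0.0934, 0.1894) v4=(0.2201, 0.6201, 0.6799)
step 27: KE=4.1050, PE=-0.0214, E=4.0835

4.0835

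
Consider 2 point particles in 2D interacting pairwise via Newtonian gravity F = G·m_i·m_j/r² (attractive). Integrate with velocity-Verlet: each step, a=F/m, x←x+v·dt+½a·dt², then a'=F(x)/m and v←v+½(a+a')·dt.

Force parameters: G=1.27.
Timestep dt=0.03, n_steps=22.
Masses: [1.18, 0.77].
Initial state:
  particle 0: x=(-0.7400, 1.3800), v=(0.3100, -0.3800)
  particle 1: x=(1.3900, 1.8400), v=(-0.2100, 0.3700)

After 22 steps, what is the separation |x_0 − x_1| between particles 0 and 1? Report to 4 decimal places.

1.9053

step 0: x0=(-0.7400, 1.3800) x1=(1.3900, 1.8400)
step 1: x0=(-0.7306, 1.3686) x1=(1.3836, 1.8511)
step 2: x0=(-0.7210, 1.3573) x1=(1.3768, 1.8621)
step 3: x0=(-0.7113, 1.3460) x1=(1.3698, 1.8730)
step 4: x0=(-0.7013, 1.3347) x1=(1.3626, 1.8839)
step 5: x0=(-0.6912, 1.3235) x1=(1.3550, 1.8947)
step 6: x0=(-0.6809, 1.3124) x1=(1.3471, 1.9054)
step 7: x0=(-0.6704, 1.3013) x1=(1.3390, 1.9160)
step 8: x0=(-0.6597, 1.2903) x1=(1.3305, 1.9265)
step 9: x0=(-0.6488, 1.2793) x1=(1.3218, 1.9370)
step 10: x0=(-0.6377, 1.2684) x1=(1.3128, 1.9473)
step 11: x0=(-0.6264, 1.2576) x1=(1.3035, 1.9576)
step 12: x0=(-0.6150, 1.2468) x1=(1.2938, 1.9677)
step 13: x0=(-0.6033, 1.2361) x1=(1.2839, 1.9777)
step 14: x0=(-0.5914, 1.2255) x1=(1.2737, 1.9876)
step 15: x0=(-0.5794, 1.2150) x1=(1.2631, 1.9974)
step 16: x0=(-0.5671, 1.2045) x1=(1.2523, 2.0070)
step 17: x0=(-0.5546, 1.1941) x1=(1.2411, 2.0165)
step 18: x0=(-0.5419, 1.1839) x1=(1.2296, 2.0259)
step 19: x0=(-0.5290, 1.1737) x1=(1.2178, 2.0351)
step 20: x0=(-0.5159, 1.1637) x1=(1.2057, 2.0441)
step 21: x0=(-0.5026, 1.1537) x1=(1.1932, 2.0530)
step 22: x0=(-0.4891, 1.1439) x1=(1.1805, 2.0617)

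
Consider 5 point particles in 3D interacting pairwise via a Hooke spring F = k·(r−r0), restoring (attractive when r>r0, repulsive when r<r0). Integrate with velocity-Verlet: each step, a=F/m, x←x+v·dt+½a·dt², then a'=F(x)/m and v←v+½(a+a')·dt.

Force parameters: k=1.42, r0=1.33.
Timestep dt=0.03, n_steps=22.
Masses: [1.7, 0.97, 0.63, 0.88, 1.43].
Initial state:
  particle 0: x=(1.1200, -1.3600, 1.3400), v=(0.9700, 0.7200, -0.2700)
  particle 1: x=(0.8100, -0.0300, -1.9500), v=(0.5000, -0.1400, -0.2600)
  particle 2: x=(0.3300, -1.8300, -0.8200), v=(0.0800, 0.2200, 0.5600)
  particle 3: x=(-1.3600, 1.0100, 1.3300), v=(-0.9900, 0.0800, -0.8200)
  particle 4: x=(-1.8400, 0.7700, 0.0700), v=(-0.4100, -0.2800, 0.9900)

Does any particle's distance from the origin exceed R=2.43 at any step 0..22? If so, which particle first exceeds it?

no

step 0: x0=(1.1200, -1.3600, 1.3400) x1=(0.8100, -0.0300, -1.9500) x2=(0.3300, -1.8300, -0.8200) x3=(-1.3600, 1.0100, 1.3300) x4=(-1.8400, 0.7700, 0.0700)
step 1: x0=(1.1476, -1.3371, 1.3305) x1=(0.8230, -0.0344, -1.9539) x2=(0.3304, -1.8189, -0.8007) x3=(-1.3867, 1.0095, 1.3027) x4=(-1.8501, 0.7600, 0.0993)
step 2: x0=(1.1721, -1.3116, 1.3181) x1=(0.8318, -0.0393, -1.9499) x2=(0.3269, -1.7990, -0.7765) x3=(-1.4074, 1.0031, 1.2703) x4=(-1.8558, 0.7470, 0.1277)
step 3: x0=(1.1935, -1.2836, 1.3029) x1=(0.8365, -0.0445, -1.9381) x2=(0.3195, -1.7704, -0.7475) x3=(-1.4219, 0.9910, 1.2330) x4=(-1.8570, 0.7309, 0.1550)
step 4: x0=(1.2118, -1.2531, 1.2849) x1=(0.8371, -0.0501, -1.9186) x2=(0.3082, -1.7332, -0.7141) x3=(-1.4301, 0.9733, 1.1909) x4=(-1.8538, 0.7118, 0.1813)
step 5: x0=(1.2269, -1.2203, 1.2643) x1=(0.8335, -0.0559, -1.8914) x2=(0.2932, -1.6878, -0.6762) x3=(-1.4320, 0.9501, 1.1443) x4=(-1.8463, 0.6897, 0.2064)
step 6: x0=(1.2388, -1.1851, 1.2411) x1=(0.8258, -0.0620, -1.8567) x2=(0.2744, -1.6345, -0.6344) x3=(-1.4276, 0.9218, 1.0937) x4=(-1.8344, 0.6648, 0.2302)
step 7: x0=(1.2476, -1.1476, 1.2154) x1=(0.8140, -0.0683, -1.8148) x2=(0.2522, -1.5737, -0.5887) x3=(-1.4170, 0.8884, 1.0392) x4=(-1.8183, 0.6372, 0.2528)
step 8: x0=(1.2532, -1.1081, 1.1873) x1=(0.7984, -0.0747, -1.7659) x2=(0.2266, -1.5060, -0.5395) x3=(-1.4002, 0.8503, 0.9813) x4=(-1.7981, 0.6069, 0.2740)
step 9: x0=(1.2557, -1.0665, 1.1570) x1=(0.7789, -0.0812, -1.7103) x2=(0.1978, -1.4318, -0.4872) x3=(-1.3774, 0.8079, 0.9204) x4=(-1.7740, 0.5740, 0.2939)
step 10: x0=(1.2551, -1.0229, 1.1245) x1=(0.7558, -0.0877, -1.6484) x2=(0.1661, -1.3518, -0.4320) x3=(-1.3487, 0.7615, 0.8567) x4=(-1.7461, 0.5388, 0.3124)
step 11: x0=(1.2516, -0.9776, 1.0900) x1=(0.7292, -0.0943, -1.5804) x2=(0.1318, -1.2664, -0.3744) x3=(-1.3142, 0.7114, 0.7907) x4=(-1.7147, 0.5014, 0.3296)
step 12: x0=(1.2451, -0.9305, 1.0536) x1=(0.6993, -0.1007, -1.5069) x2=(0.0950, -1.1765, -0.3146) x3=(-1.2741, 0.6581, 0.7228) x4=(-1.6799, 0.4618, 0.3454)
step 13: x0=(1.2358, -0.8819, 1.0155) x1=(0.6663, -0.1071, -1.4282) x2=(0.0562, -1.0826, -0.2530) x3=(-1.2288, 0.6020, 0.6534) x4=(-1.6421, 0.4203, 0.3600)
step 14: x0=(1.2238, -0.8319, 0.9758) x1=(0.6305, -0.1133, -1.3448) x2=(0.0155, -0.9855, -0.1899) x3=(-1.1783, 0.5435, 0.5826) x4=(-1.6015, 0.3771, 0.3734)
step 15: x0=(1.2093, -0.7805, 0.9348) x1=(0.5922, -0.1193, -1.2573) x2=(-0.0266, -0.8859, -0.1257) x3=(-1.1230, 0.4831, 0.5108) x4=(-1.5585, 0.3322, 0.3858)
step 16: x0=(1.1923, -0.7280, 0.8924) x1=(0.5516, -0.1252, -1.1661) x2=(-0.0698, -0.7844, -0.0606) x3=(-1.0632, 0.4212, 0.4381) x4=(-1.5132, 0.2860, 0.3973)
step 17: x0=(1.1731, -0.6745, 0.8490) x1=(0.5091, -0.1309, -1.0718) x2=(-0.1137, -0.6817, 0.0051) x3=(-0.9994, 0.3581, 0.3648) x4=(-1.4662, 0.2386, 0.4082)
step 18: x0=(1.1517, -0.6202, 0.8046) x1=(0.4649, -0.1363, -0.9749) x2=(-0.1579, -0.5784, 0.0712) x3=(-0.9320, 0.2943, 0.2908) x4=(-1.4175, 0.1903, 0.4187)
step 19: x0=(1.1284, -0.5651, 0.7593) x1=(0.4193, -0.1416, -0.8759) x2=(-0.2020, -0.4752, 0.1376) x3=(-0.8617, 0.2302, 0.2163) x4=(-1.3675, 0.1412, 0.4290)
step 20: x0=(1.1034, -0.5094, 0.7134) x1=(0.3727, -0.1468, -0.7754) x2=(-0.2454, -0.3726, 0.2042) x3=(-0.7892, 0.1660, 0.1414) x4=(-1.3164, 0.0916, 0.4392)
step 21: x0=(1.0767, -0.4532, 0.6670) x1=(0.3254, -0.1518, -0.6740) x2=(-0.2878, -0.2710, 0.2711) x3=(-0.7152, 0.1021, 0.0660) x4=(-1.2643, 0.0416, 0.4495)
step 22: x0=(1.0487, -0.3967, 0.6202) x1=(0.2778, -0.1568, -0.5720) x2=(-0.3285, -0.1706, 0.3389) x3=(-0.6403, 0.0387, -0.0099) x4=(-1.2116, -0.0086, 0.4599)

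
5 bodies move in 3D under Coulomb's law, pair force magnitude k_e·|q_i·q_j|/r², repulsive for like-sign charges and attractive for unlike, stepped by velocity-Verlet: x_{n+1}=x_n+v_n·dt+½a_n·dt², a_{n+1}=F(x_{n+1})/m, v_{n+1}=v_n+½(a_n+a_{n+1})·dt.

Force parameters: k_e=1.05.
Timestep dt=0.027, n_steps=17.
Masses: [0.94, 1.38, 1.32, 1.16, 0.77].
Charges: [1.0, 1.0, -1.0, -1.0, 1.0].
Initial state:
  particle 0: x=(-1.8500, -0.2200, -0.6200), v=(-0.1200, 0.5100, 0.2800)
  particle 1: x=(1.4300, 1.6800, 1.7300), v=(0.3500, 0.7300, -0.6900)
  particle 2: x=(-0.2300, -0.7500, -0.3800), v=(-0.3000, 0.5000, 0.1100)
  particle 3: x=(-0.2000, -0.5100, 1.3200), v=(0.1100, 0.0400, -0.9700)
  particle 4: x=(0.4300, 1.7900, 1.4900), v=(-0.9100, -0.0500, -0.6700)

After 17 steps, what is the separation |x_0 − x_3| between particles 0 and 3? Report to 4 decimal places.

2.2513

step 0: x0=(-1.8500, -0.2200, -0.6200) x1=(1.4300, 1.6800, 1.7300) x2=(-0.2300, -0.7500, -0.3800) x3=(-0.2000, -0.5100, 1.3200) x4=(0.4300, 1.7900, 1.4900)
step 1: x0=(-1.8531, -0.2063, -0.6124) x1=(1.4397, 1.6996, 1.7114) x2=(-0.2382, -0.7364, -0.3771) x3=(-0.1970, -0.5088, 1.2939) x4=(0.4050, 1.7886, 1.4718)
step 2: x0=(-1.8559, -0.1928, -0.6047) x1=(1.4498, 1.7192, 1.6929) x2=(-0.2465, -0.7228, -0.3744) x3=(-0.1940, -0.5074, 1.2680) x4=(0.3791, 1.7871, 1.4534)
step 3: x0=(-1.8585, -0.1794, -0.5970) x1=(1.4603, 1.7386, 1.6745) x2=(-0.2550, -0.7090, -0.3719) x3=(-0.1910, -0.5058, 1.2422) x4=(0.3524, 1.7854, 1.4347)
step 4: x0=(-1.8608, -0.1661, -0.5891) x1=(1.4712, 1.7579, 1.6562) x2=(-0.2637, -0.6951, -0.3695) x3=(-0.1880, -0.5039, 1.2167) x4=(0.3249, 1.7835, 1.4159)
step 5: x0=(-1.8627, -0.1531, -0.5812) x1=(1.4825, 1.7772, 1.6379) x2=(-0.2725, -0.6811, -0.3673) x3=(-0.1849, -0.5018, 1.1913) x4=(0.2967, 1.7814, 1.3969)
step 6: x0=(-1.8644, -0.1401, -0.5733) x1=(1.4941, 1.7964, 1.6197) x2=(-0.2815, -0.6670, -0.3654) x3=(-0.1819, -0.4995, 1.1662) x4=(0.2678, 1.7791, 1.3777)
step 7: x0=(-1.8658, -0.1274, -0.5652) x1=(1.5060, 1.8155, 1.6015) x2=(-0.2907, -0.6528, -0.3636) x3=(-0.1788, -0.4969, 1.1412) x4=(0.2383, 1.7766, 1.3584)
step 8: x0=(-1.8670, -0.1148, -0.5571) x1=(1.5181, 1.8346, 1.5834) x2=(-0.3000, -0.6384, -0.3621) x3=(-0.1757, -0.4942, 1.1165) x4=(0.2082, 1.7739, 1.3389)
step 9: x0=(-1.8678, -0.1024, -0.5489) x1=(1.5306, 1.8536, 1.5653) x2=(-0.3096, -0.6240, -0.3608) x3=(-0.1726, -0.4912, 1.0921) x4=(0.1776, 1.7709, 1.3193)
step 10: x0=(-1.8683, -0.0902, -0.5406) x1=(1.5433, 1.8726, 1.5472) x2=(-0.3193, -0.6094, -0.3597) x3=(-0.1695, -0.4879, 1.0679) x4=(0.1465, 1.7676, 1.2995)
step 11: x0=(-1.8685, -0.0781, -0.5323) x1=(1.5562, 1.8915, 1.5292) x2=(-0.3293, -0.5947, -0.3588) x3=(-0.1664, -0.4844, 1.0439) x4=(0.1148, 1.7641, 1.2797)
step 12: x0=(-1.8683, -0.0663, -0.5239) x1=(1.5694, 1.9103, 1.5112) x2=(-0.3394, -0.5798, -0.3582) x3=(-0.1633, -0.4808, 1.0202) x4=(0.0828, 1.7603, 1.2597)
step 13: x0=(-1.8679, -0.0546, -0.5154) x1=(1.5827, 1.9292, 1.4932) x2=(-0.3498, -0.5648, -0.3579) x3=(-0.1601, -0.4768, 0.9969) x4=(0.0503, 1.7563, 1.2396)
step 14: x0=(-1.8671, -0.0431, -0.5069) x1=(1.5963, 1.9479, 1.4752) x2=(-0.3603, -0.5497, -0.3578) x3=(-0.1570, -0.4727, 0.9738) x4=(0.0175, 1.7519, 1.2195)
step 15: x0=(-1.8660, -0.0318, -0.4983) x1=(1.6100, 1.9667, 1.4573) x2=(-0.3711, -0.5344, -0.3580) x3=(-0.1538, -0.4683, 0.9510) x4=(-0.0157, 1.7473, 1.1992)
step 16: x0=(-1.8646, -0.0207, -0.4896) x1=(1.6239, 1.9854, 1.4393) x2=(-0.3822, -0.5190, -0.3585) x3=(-0.1507, -0.4636, 0.9285) x4=(-0.0491, 1.7424, 1.1788)
step 17: x0=(-1.8628, -0.0098, -0.4809) x1=(1.6379, 2.0041, 1.4214) x2=(-0.3935, -0.5034, -0.3592) x3=(-0.1475, -0.4588, 0.9063) x4=(-0.0829, 1.7371, 1.1584)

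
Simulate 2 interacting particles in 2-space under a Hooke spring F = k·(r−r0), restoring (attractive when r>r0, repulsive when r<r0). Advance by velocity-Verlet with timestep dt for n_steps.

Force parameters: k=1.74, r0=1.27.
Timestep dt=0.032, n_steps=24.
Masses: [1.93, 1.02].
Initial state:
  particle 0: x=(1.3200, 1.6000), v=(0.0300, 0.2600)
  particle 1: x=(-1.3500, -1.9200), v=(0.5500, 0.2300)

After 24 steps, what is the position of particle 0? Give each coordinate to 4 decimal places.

step 0: x0=(1.3200, 1.6000) x1=(-1.3500, -1.9200)
step 1: x0=(1.3201, 1.6072) x1=(-1.3307, -1.9104)
step 2: x0=(1.3184, 1.6120) x1=(-1.3082, -1.8965)
step 3: x0=(1.3150, 1.6146) x1=(-1.2824, -1.8782)
step 4: x0=(1.3100, 1.6148) x1=(-1.2533, -1.8557)
step 5: x0=(1.3032, 1.6128) x1=(-1.2211, -1.8288)
step 6: x0=(1.2948, 1.6086) x1=(-1.1859, -1.7977)
step 7: x0=(1.2848, 1.6022) x1=(-1.1475, -1.7624)
step 8: x0=(1.2733, 1.5936) x1=(-1.1063, -1.7231)
step 9: x0=(1.2602, 1.5829) x1=(-1.0622, -1.6798)
step 10: x0=(1.2457, 1.5702) x1=(-1.0153, -1.6325)
step 11: x0=(1.2298, 1.5554) x1=(-0.9657, -1.5815)
step 12: x0=(1.2125, 1.5388) x1=(-0.9136, -1.5269)
step 13: x0=(1.1939, 1.5202) x1=(-0.8590, -1.4687)
step 14: x0=(1.1741, 1.4999) x1=(-0.8021, -1.4071)
step 15: x0=(1.1531, 1.4778) x1=(-0.7430, -1.3423)
step 16: x0=(1.1310, 1.4541) x1=(-0.6818, -1.2744)
step 17: x0=(1.1079, 1.4289) x1=(-0.6186, -1.2035)
step 18: x0=(1.0839, 1.4022) x1=(-0.5537, -1.1299)
step 19: x0=(1.0589, 1.3742) x1=(-0.4871, -1.0538)
step 20: x0=(1.0332, 1.3449) x1=(-0.4190, -0.9753)
step 21: x0=(1.0068, 1.3145) x1=(-0.3496, -0.8946)
step 22: x0=(0.9797, 1.2830) x1=(-0.2789, -0.8120)
step 23: x0=(0.9521, 1.2506) x1=(-0.2072, -0.7276)
step 24: x0=(0.9239, 1.2174) x1=(-0.1346, -0.6416)

(0.9239, 1.2174)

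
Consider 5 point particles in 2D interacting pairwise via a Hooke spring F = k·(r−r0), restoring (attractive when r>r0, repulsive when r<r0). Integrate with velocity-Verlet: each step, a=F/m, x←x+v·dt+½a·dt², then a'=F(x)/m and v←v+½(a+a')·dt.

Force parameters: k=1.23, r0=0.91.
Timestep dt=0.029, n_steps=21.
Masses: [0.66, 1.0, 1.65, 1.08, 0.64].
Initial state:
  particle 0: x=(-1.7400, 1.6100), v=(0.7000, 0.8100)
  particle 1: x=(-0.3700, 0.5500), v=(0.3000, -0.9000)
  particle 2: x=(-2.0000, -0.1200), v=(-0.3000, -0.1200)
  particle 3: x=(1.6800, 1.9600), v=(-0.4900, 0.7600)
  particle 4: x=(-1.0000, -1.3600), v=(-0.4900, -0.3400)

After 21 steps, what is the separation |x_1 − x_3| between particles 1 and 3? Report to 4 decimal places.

1.2647

step 0: x0=(-1.7400, 1.6100) x1=(-0.3700, 0.5500) x2=(-2.0000, -0.1200) x3=(1.6800, 1.9600) x4=(-1.0000, -1.3600)
step 1: x0=(-1.7169, 1.6310) x1=(-0.3615, 0.5239) x2=(-2.0074, -0.1228) x3=(1.6616, 1.9795) x4=(-1.0130, -1.3648)
step 2: x0=(-1.6884, 1.6469) x1=(-0.3536, 0.4979) x2=(-2.0121, -0.1241) x3=(1.6348, 1.9937) x4=(-1.0235, -1.3594)
step 3: x0=(-1.6545, 1.6577) x1=(-0.3463, 0.4722) x2=(-2.0141, -0.1240) x3=(1.5997, 2.0026) x4=(-1.0315, -1.3438)
step 4: x0=(-1.6156, 1.6633) x1=(-0.3396, 0.4467) x2=(-2.0135, -0.1224) x3=(1.5565, 2.0063) x4=(-1.0369, -1.3182)
step 5: x0=(-1.5719, 1.6636) x1=(-0.3334, 0.4216) x2=(-2.0103, -0.1194) x3=(1.5054, 2.0047) x4=(-1.0397, -1.2827)
step 6: x0=(-1.5236, 1.6587) x1=(-0.3279, 0.3970) x2=(-2.0045, -0.1149) x3=(1.4465, 1.9979) x4=(-1.0400, -1.2377)
step 7: x0=(-1.4710, 1.6488) x1=(-0.3231, 0.3730) x2=(-1.9960, -0.1089) x3=(1.3803, 1.9859) x4=(-1.0378, -1.1833)
step 8: x0=(-1.4144, 1.6338) x1=(-0.3189, 0.3496) x2=(-1.9851, -0.1014) x3=(1.3068, 1.9689) x4=(-1.0330, -1.1200)
step 9: x0=(-1.3543, 1.6140) x1=(-0.3154, 0.3270) x2=(-1.9717, -0.0925) x3=(1.2266, 1.9470) x4=(-1.0257, -1.0483)
step 10: x0=(-1.2909, 1.5896) x1=(-0.3125, 0.3051) x2=(-1.9559, -0.0822) x3=(1.1399, 1.9202) x4=(-1.0161, -0.9687)
step 11: x0=(-1.2247, 1.5607) x1=(-0.3102, 0.2841) x2=(-1.9378, -0.0704) x3=(1.0472, 1.8889) x4=(-1.0042, -0.8817)
step 12: x0=(-1.1561, 1.5276) x1=(-0.3085, 0.2641) x2=(-1.9175, -0.0573) x3=(0.9489, 1.8531) x4=(-0.9901, -0.7880)
step 13: x0=(-1.0855, 1.4906) x1=(-0.3074, 0.2450) x2=(-1.8950, -0.0428) x3=(0.8453, 1.8132) x4=(-0.9740, -0.6881)
step 14: x0=(-1.0133, 1.4500) x1=(-0.3069, 0.2270) x2=(-1.8705, -0.0270) x3=(0.7371, 1.7693) x4=(-0.9559, -0.5829)
step 15: x0=(-0.9400, 1.4061) x1=(-0.3068, 0.2100) x2=(-1.8441, -0.0100) x3=(0.6246, 1.7217) x4=(-0.9361, -0.4729)
step 16: x0=(-0.8659, 1.3593) x1=(-0.3071, 0.1941) x2=(-1.8159, 0.0082) x3=(0.5084, 1.6707) x4=(-0.9148, -0.3589)
step 17: x0=(-0.7915, 1.3099) x1=(-0.3078, 0.1792) x2=(-1.7860, 0.0276) x3=(0.3890, 1.6167) x4=(-0.8921, -0.2416)
step 18: x0=(-0.7172, 1.2583) x1=(-0.3087, 0.1653) x2=(-1.7546, 0.0480) x3=(0.2669, 1.5599) x4=(-0.8685, -0.1217)
step 19: x0=(-0.6433, 1.2048) x1=(-0.3098, 0.1523) x2=(-1.7217, 0.0693) x3=(0.1427, 1.5008) x4=(-0.8442, 0.0004)
step 20: x0=(-0.5702, 1.1497) x1=(-0.3109, 0.1401) x2=(-1.6875, 0.0915) x3=(0.0168, 1.4397) x4=(-0.8194, 0.1239)
step 21: x0=(-0.4982, 1.0934) x1=(-0.3120, 0.1285) x2=(-1.6522, 0.1145) x3=(-0.1103, 1.3769) x4=(-0.7947, 0.2486)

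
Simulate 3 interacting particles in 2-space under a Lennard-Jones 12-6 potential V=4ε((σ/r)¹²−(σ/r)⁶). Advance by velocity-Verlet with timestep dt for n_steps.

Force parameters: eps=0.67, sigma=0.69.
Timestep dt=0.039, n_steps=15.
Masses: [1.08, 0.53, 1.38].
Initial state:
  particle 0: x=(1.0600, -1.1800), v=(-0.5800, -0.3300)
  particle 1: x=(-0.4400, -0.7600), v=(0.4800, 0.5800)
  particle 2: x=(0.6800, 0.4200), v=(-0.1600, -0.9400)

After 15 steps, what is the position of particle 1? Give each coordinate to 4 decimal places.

(-0.1002, -0.4080)

step 0: x0=(1.0600, -1.1800) x1=(-0.4400, -0.7600) x2=(0.6800, 0.4200)
step 1: x0=(1.0373, -1.1928) x1=(-0.4211, -0.7374) x2=(0.6737, 0.3833)
step 2: x0=(1.0145, -1.2055) x1=(-0.4018, -0.7146) x2=(0.6674, 0.3465)
step 3: x0=(0.9915, -1.2181) x1=(-0.3821, -0.6918) x2=(0.6611, 0.3095)
step 4: x0=(0.9684, -1.2305) x1=(-0.3618, -0.6688) x2=(0.6547, 0.2723)
step 5: x0=(0.9451, -1.2427) x1=(-0.3408, -0.6457) x2=(0.6481, 0.2349)
step 6: x0=(0.9215, -1.2547) x1=(-0.3189, -0.6223) x2=(0.6414, 0.1973)
step 7: x0=(0.8977, -1.2664) x1=(-0.2959, -0.5984) x2=(0.6344, 0.1593)
step 8: x0=(0.8737, -1.2779) x1=(-0.2714, -0.5741) x2=(0.6270, 0.1208)
step 9: x0=(0.8493, -1.2889) x1=(-0.2449, -0.5489) x2=(0.6192, 0.0818)
step 10: x0=(0.8247, -1.2996) x1=(-0.2157, -0.5226) x2=(0.6105, 0.0420)
step 11: x0=(0.7997, -1.3098) x1=(-0.1827, -0.4945) x2=(0.6006, 0.0011)
step 12: x0=(0.7743, -1.3193) x1=(-0.1444, -0.4640) x2=(0.5890, -0.0412)
step 13: x0=(0.7485, -1.3282) x1=(-0.0996, -0.4308) x2=(0.5752, -0.0850)
step 14: x0=(0.7223, -1.3362) x1=(-0.0582, -0.4005) x2=(0.5631, -0.1284)
step 15: x0=(0.6957, -1.3432) x1=(-0.1002, -0.4080) x2=(0.5833, -0.1581)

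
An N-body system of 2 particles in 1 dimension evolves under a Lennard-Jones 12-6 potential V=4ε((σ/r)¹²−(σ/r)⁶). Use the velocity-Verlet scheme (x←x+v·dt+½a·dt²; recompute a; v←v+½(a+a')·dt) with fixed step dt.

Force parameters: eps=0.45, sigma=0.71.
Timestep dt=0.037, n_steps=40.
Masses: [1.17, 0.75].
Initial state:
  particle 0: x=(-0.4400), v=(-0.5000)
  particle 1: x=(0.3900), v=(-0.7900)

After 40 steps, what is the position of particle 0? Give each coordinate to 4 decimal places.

(-1.3217)

step 0: x0=(-0.4400) x1=(0.3900)
step 1: x0=(-0.4579) x1=(0.3598)
step 2: x0=(-0.4748) x1=(0.3281)
step 3: x0=(-0.4914) x1=(0.2958)
step 4: x0=(-0.5086) x1=(0.2647)
step 5: x0=(-0.5278) x1=(0.2365)
step 6: x0=(-0.5500) x1=(0.2131)
step 7: x0=(-0.5754) x1=(0.1947)
step 8: x0=(-0.6032) x1=(0.1798)
step 9: x0=(-0.6319) x1=(0.1665)
step 10: x0=(-0.6605) x1=(0.1531)
step 11: x0=(-0.6884) x1=(0.1385)
step 12: x0=(-0.7150) x1=(0.1219)
step 13: x0=(-0.7402) x1=(0.1031)
step 14: x0=(-0.7638) x1=(0.0819)
step 15: x0=(-0.7859) x1=(0.0583)
step 16: x0=(-0.8065) x1=(0.0323)
step 17: x0=(-0.8255) x1=(0.0039)
step 18: x0=(-0.8433) x1=(-0.0264)
step 19: x0=(-0.8602) x1=(-0.0582)
step 20: x0=(-0.8768) x1=(-0.0904)
step 21: x0=(-0.8941) x1=(-0.1215)
step 22: x0=(-0.9134) x1=(-0.1494)
step 23: x0=(-0.9358) x1=(-0.1726)
step 24: x0=(-0.9614) x1=(-0.1908)
step 25: x0=(-0.9892) x1=(-0.2055)
step 26: x0=(-1.0179) x1=(-0.2188)
step 27: x0=(-1.0466) x1=(-0.2322)
step 28: x0=(-1.0743) x1=(-0.2469)
step 29: x0=(-1.1009) x1=(-0.2636)
step 30: x0=(-1.1260) x1=(-0.2825)
step 31: x0=(-1.1496) x1=(-0.3038)
step 32: x0=(-1.1716) x1=(-0.3276)
step 33: x0=(-1.1921) x1=(-0.3537)
step 34: x0=(-1.2111) x1=(-0.3822)
step 35: x0=(-1.2288) x1=(-0.4126)
step 36: x0=(-1.2457) x1=(-0.4444)
step 37: x0=(-1.2623) x1=(-0.4766)
step 38: x0=(-1.2797) x1=(-0.5076)
step 39: x0=(-1.2991) x1=(-0.5353)
step 40: x0=(-1.3217) x1=(-0.5582)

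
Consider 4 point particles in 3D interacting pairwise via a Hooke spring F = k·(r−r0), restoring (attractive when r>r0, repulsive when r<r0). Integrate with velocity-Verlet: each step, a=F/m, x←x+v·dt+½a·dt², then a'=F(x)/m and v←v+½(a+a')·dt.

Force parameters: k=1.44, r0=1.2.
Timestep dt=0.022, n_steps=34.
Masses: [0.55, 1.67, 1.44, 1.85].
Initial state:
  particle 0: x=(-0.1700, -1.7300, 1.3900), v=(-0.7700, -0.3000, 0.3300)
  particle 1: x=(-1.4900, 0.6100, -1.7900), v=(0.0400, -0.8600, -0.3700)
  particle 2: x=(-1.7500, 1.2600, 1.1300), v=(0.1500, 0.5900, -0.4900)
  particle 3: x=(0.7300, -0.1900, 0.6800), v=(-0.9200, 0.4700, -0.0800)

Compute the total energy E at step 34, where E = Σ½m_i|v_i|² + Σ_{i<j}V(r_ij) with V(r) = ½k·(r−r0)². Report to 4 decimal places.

step 0: x0=(-0.1700, -1.7300, 1.3900) x1=(-1.4900, 0.6100, -1.7900) x2=(-1.7500, 1.2600, 1.1300) x3=(0.7300, -0.1900, 0.6800)
step 1: x0=(-0.1880, -1.7340, 1.3956) x1=(-1.4887, 0.5907, -1.7970) x2=(-1.7461, 1.2722, 1.1188) x3=(0.7092, -0.1795, 0.6780)
step 2: x0=(-0.2080, -1.7326, 1.3977) x1=(-1.4864, 0.5707, -1.8016) x2=(-1.7409, 1.2829, 1.1067) x3=(0.6871, -0.1687, 0.6757)
step 3: x0=(-0.2299, -1.7260, 1.3963) x1=(-1.4832, 0.5500, -1.8039) x2=(-1.7344, 1.2920, 1.0937) x3=(0.6639, -0.1577, 0.6729)
step 4: x0=(-0.2538, -1.7140, 1.3914) x1=(-1.4792, 0.5286, -1.8038) x2=(-1.7268, 1.2995, 1.0798) x3=(0.6394, -0.1464, 0.6697)
step 5: x0=(-0.2795, -1.6969, 1.3831) x1=(-1.4743, 0.5065, -1.8014) x2=(-1.7180, 1.3055, 1.0651) x3=(0.6139, -0.1348, 0.6662)
step 6: x0=(-0.3071, -1.6746, 1.3714) x1=(-1.4685, 0.4838, -1.7967) x2=(-1.7080, 1.3099, 1.0496) x3=(0.5872, -0.1230, 0.6622)
step 7: x0=(-0.3364, -1.6472, 1.3562) x1=(-1.4620, 0.4606, -1.7898) x2=(-1.6969, 1.3128, 1.0332) x3=(0.5594, -0.1110, 0.6578)
step 8: x0=(-0.3673, -1.6148, 1.3377) x1=(-1.4546, 0.4368, -1.7805) x2=(-1.6847, 1.3141, 1.0160) x3=(0.5306, -0.0988, 0.6530)
step 9: x0=(-0.3999, -1.5777, 1.3159) x1=(-1.4464, 0.4125, -1.7691) x2=(-1.6714, 1.3139, 0.9980) x3=(0.5006, -0.0863, 0.6478)
step 10: x0=(-0.4339, -1.5358, 1.2908) x1=(-1.4376, 0.3877, -1.7554) x2=(-1.6572, 1.3123, 0.9792) x3=(0.4697, -0.0737, 0.6422)
step 11: x0=(-0.4694, -1.4894, 1.2626) x1=(-1.4279, 0.3624, -1.7397) x2=(-1.6419, 1.3091, 0.9597) x3=(0.4378, -0.0609, 0.6362)
step 12: x0=(-0.5062, -1.4387, 1.2313) x1=(-1.4176, 0.3368, -1.7218) x2=(-1.6257, 1.3046, 0.9394) x3=(0.4049, -0.0478, 0.6299)
step 13: x0=(-0.5442, -1.3839, 1.1971) x1=(-1.4067, 0.3108, -1.7018) x2=(-1.6087, 1.2986, 0.9184) x3=(0.3712, -0.0346, 0.6231)
step 14: x0=(-0.5834, -1.3251, 1.1601) x1=(-1.3951, 0.2845, -1.6799) x2=(-1.5908, 1.2913, 0.8966) x3=(0.3365, -0.0212, 0.6159)
step 15: x0=(-0.6236, -1.2627, 1.1203) x1=(-1.3829, 0.2580, -1.6561) x2=(-1.5721, 1.2826, 0.8742) x3=(0.3010, -0.0077, 0.6083)
step 16: x0=(-0.6649, -1.1968, 1.0780) x1=(-1.3702, 0.2312, -1.6303) x2=(-1.5527, 1.2727, 0.8510) x3=(0.2648, 0.0060, 0.6003)
step 17: x0=(-0.7069, -1.1277, 1.0333) x1=(-1.3569, 0.2042, -1.6028) x2=(-1.5326, 1.2616, 0.8273) x3=(0.2277, 0.0199, 0.5920)
step 18: x0=(-0.7498, -1.0557, 0.9862) x1=(-1.3432, 0.1771, -1.5736) x2=(-1.5118, 1.2493, 0.8028) x3=(0.1900, 0.0339, 0.5832)
step 19: x0=(-0.7934, -0.9810, 0.9371) x1=(-1.3289, 0.1499, -1.5427) x2=(-1.4905, 1.2359, 0.7778) x3=(0.1516, 0.0480, 0.5741)
step 20: x0=(-0.8375, -0.9039, 0.8860) x1=(-1.3143, 0.1226, -1.5102) x2=(-1.4686, 1.2215, 0.7521) x3=(0.1126, 0.0623, 0.5646)
step 21: x0=(-0.8823, -0.8247, 0.8331) x1=(-1.2993, 0.0954, -1.4762) x2=(-1.4463, 1.2061, 0.7259) x3=(0.0730, 0.0768, 0.5547)
step 22: x0=(-0.9274, -0.7436, 0.7785) x1=(-1.2839, 0.0682, -1.4408) x2=(-1.4235, 1.1898, 0.6991) x3=(0.0329, 0.0913, 0.5445)
step 23: x0=(-0.9730, -0.6610, 0.7225) x1=(-1.2682, 0.0410, -1.4041) x2=(-1.4004, 1.1727, 0.6717) x3=(-0.0077, 0.1060, 0.5339)
step 24: x0=(-1.0188, -0.5770, 0.6653) x1=(-1.2522, 0.0140, -1.3661) x2=(-1.3769, 1.1548, 0.6439) x3=(-0.0486, 0.1208, 0.5230)
step 25: x0=(-1.0650, -0.4921, 0.6068) x1=(-1.2360, -0.0129, -1.3270) x2=(-1.3532, 1.1363, 0.6156) x3=(-0.0899, 0.1356, 0.5118)
step 26: x0=(-1.1114, -0.4063, 0.5474) x1=(-1.2195, -0.0397, -1.2869) x2=(-1.3292, 1.1171, 0.5868) x3=(-0.1316, 0.1506, 0.5003)
step 27: x0=(-1.1579, -0.3200, 0.4872) x1=(-1.2029, -0.0662, -1.2458) x2=(-1.3051, 1.0974, 0.5576) x3=(-0.1734, 0.1656, 0.4885)
step 28: x0=(-1.2047, -0.2334, 0.4263) x1=(-1.1861, -0.0925, -1.2039) x2=(-1.2808, 1.0773, 0.5280) x3=(-0.2155, 0.1807, 0.4764)
step 29: x0=(-1.2515, -0.1467, 0.3649) x1=(-1.1692, -0.1186, -1.1612) x2=(-1.2564, 1.0568, 0.4980) x3=(-0.2577, 0.1957, 0.4641)
step 30: x0=(-1.2986, -0.0599, 0.3030) x1=(-1.1521, -0.1444, -1.1178) x2=(-1.2320, 1.0361, 0.4677) x3=(-0.3001, 0.2108, 0.4516)
step 31: x0=(-1.3458, 0.0266, 0.2408) x1=(-1.1349, -0.1700, -1.0738) x2=(-1.2076, 1.0151, 0.4372) x3=(-0.3425, 0.2259, 0.4389)
step 32: x0=(-1.3931, 0.1128, 0.1783) x1=(-1.1177, -0.1953, -1.0294) x2=(-1.1831, 0.9941, 0.4063) x3=(-0.3849, 0.2409, 0.4260)
step 33: x0=(-1.4408, 0.1987, 0.1156) x1=(-1.1004, -0.2204, -0.9845) x2=(-1.1586, 0.9729, 0.3752) x3=(-0.4274, 0.2559, 0.4130)
step 34: x0=(-1.4887, 0.2842, 0.0527) x1=(-1.0830, -0.2452, -0.9393) x2=(-1.1341, 0.9518, 0.3440) x3=(-0.4697, 0.2707, 0.3999)
step 0 velocities: v0=(-0.7700, -0.3000, 0.3300) v1=(0.0400, -0.8600, -0.3700) v2=(0.1500, 0.5900, -0.4900) v3=(-0.9200, 0.4700, -0.0800)
step 0: KE=2.3838, PE=18.1286, E=20.5124
step 34 velocities: v0=(-2.1871, 3.8762, -2.8641) v1=(0.7909, -1.1256, 2.0622) v2=(1.1127, -0.9582, -1.4231) v3=(-1.9259, 0.6732, -0.5996)
step 34: KE=20.0277, PE=0.4803, E=20.5080

20.5080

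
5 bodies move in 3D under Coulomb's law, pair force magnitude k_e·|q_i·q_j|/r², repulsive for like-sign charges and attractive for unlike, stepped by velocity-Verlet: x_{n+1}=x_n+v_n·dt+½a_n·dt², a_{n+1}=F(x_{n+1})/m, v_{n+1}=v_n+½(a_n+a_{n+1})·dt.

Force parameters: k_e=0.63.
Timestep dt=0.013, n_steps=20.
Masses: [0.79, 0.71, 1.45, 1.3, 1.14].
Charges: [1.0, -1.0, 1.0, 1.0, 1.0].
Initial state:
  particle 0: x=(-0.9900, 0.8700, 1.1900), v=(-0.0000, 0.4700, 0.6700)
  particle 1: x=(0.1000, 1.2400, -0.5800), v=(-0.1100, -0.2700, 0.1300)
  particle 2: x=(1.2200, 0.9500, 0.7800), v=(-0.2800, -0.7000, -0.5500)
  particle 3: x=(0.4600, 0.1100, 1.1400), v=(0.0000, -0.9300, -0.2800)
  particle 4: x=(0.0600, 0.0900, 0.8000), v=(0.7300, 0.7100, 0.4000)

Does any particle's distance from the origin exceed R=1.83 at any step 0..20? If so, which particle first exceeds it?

yes, particle 0

step 0: x0=(-0.9900, 0.8700, 1.1900) x1=(0.1000, 1.2400, -0.5800) x2=(1.2200, 0.9500, 0.7800) x3=(0.4600, 0.1100, 1.1400) x4=(0.0600, 0.0900, 0.8000)
step 1: x0=(-0.9901, 0.8761, 1.1987) x1=(0.0986, 1.2365, -0.5782) x2=(1.2164, 0.9409, 0.7728) x3=(0.4601, 0.0979, 1.1365) x4=(0.0694, 0.0992, 0.8051)
step 2: x0=(-0.9902, 0.8824, 1.2074) x1=(0.0972, 1.2329, -0.5764) x2=(1.2128, 0.9319, 0.7656) x3=(0.4604, 0.0857, 1.1331) x4=(0.0785, 0.1084, 0.8099)
step 3: x0=(-0.9905, 0.8886, 1.2161) x1=(0.0958, 1.2292, -0.5744) x2=(1.2094, 0.9230, 0.7584) x3=(0.4610, 0.0735, 1.1300) x4=(0.0873, 0.1175, 0.8144)
step 4: x0=(-0.9909, 0.8950, 1.2249) x1=(0.0944, 1.2255, -0.5722) x2=(1.2059, 0.9141, 0.7511) x3=(0.4618, 0.0612, 1.1271) x4=(0.0958, 0.1267, 0.8187)
step 5: x0=(-0.9914, 0.9014, 1.2336) x1=(0.0931, 1.2217, -0.5699) x2=(1.2026, 0.9053, 0.7438) x3=(0.4629, 0.0489, 1.1244) x4=(0.1040, 0.1358, 0.8226)
step 6: x0=(-0.9920, 0.9079, 1.2423) x1=(0.0918, 1.2178, -0.5675) x2=(1.1993, 0.8965, 0.7364) x3=(0.4642, 0.0364, 1.1219) x4=(0.1119, 0.1450, 0.8263)
step 7: x0=(-0.9927, 0.9144, 1.2510) x1=(0.0904, 1.2139, -0.5650) x2=(1.1961, 0.8878, 0.7290) x3=(0.4658, 0.0237, 1.1197) x4=(0.1195, 0.1543, 0.8296)
step 8: x0=(-0.9935, 0.9210, 1.2598) x1=(0.0892, 1.2099, -0.5623) x2=(1.1929, 0.8792, 0.7216) x3=(0.4676, 0.0110, 1.1177) x4=(0.1267, 0.1636, 0.8327)
step 9: x0=(-0.9944, 0.9277, 1.2685) x1=(0.0879, 1.2059, -0.5595) x2=(1.1898, 0.8707, 0.7141) x3=(0.4697, -0.0020, 1.1160) x4=(0.1336, 0.1731, 0.8355)
step 10: x0=(-0.9954, 0.9345, 1.2773) x1=(0.0867, 1.2018, -0.5566) x2=(1.1868, 0.8622, 0.7066) x3=(0.4720, -0.0151, 1.1144) x4=(0.1403, 0.1826, 0.8380)
step 11: x0=(-0.9965, 0.9413, 1.2860) x1=(0.0855, 1.1976, -0.5536) x2=(1.1838, 0.8538, 0.6990) x3=(0.4746, -0.0284, 1.1131) x4=(0.1466, 0.1923, 0.8402)
step 12: x0=(-0.9977, 0.9481, 1.2948) x1=(0.0843, 1.1934, -0.5504) x2=(1.1809, 0.8454, 0.6914) x3=(0.4774, -0.0419, 1.1119) x4=(0.1526, 0.2022, 0.8422)
step 13: x0=(-0.9990, 0.9550, 1.3035) x1=(0.0831, 1.1891, -0.5470) x2=(1.1781, 0.8371, 0.6837) x3=(0.4804, -0.0556, 1.1110) x4=(0.1584, 0.2122, 0.8439)
step 14: x0=(-1.0004, 0.9620, 1.3123) x1=(0.0820, 1.1847, -0.5436) x2=(1.1753, 0.8289, 0.6760) x3=(0.4837, -0.0696, 1.1103) x4=(0.1638, 0.2223, 0.8454)
step 15: x0=(-1.0019, 0.9691, 1.3211) x1=(0.0809, 1.1803, -0.5400) x2=(1.1726, 0.8208, 0.6682) x3=(0.4871, -0.0838, 1.1097) x4=(0.1691, 0.2327, 0.8466)
step 16: x0=(-1.0034, 0.9762, 1.3299) x1=(0.0798, 1.1758, -0.5362) x2=(1.1700, 0.8127, 0.6604) x3=(0.4906, -0.0982, 1.1092) x4=(0.1741, 0.2432, 0.8477)
step 17: x0=(-1.0051, 0.9833, 1.3387) x1=(0.0787, 1.1713, -0.5324) x2=(1.1674, 0.8047, 0.6526) x3=(0.4944, -0.1129, 1.1090) x4=(0.1789, 0.2539, 0.8485)
step 18: x0=(-1.0069, 0.9906, 1.3475) x1=(0.0777, 1.1666, -0.5283) x2=(1.1649, 0.7967, 0.6446) x3=(0.4982, -0.1277, 1.1088) x4=(0.1834, 0.2647, 0.8492)
step 19: x0=(-1.0087, 0.9978, 1.3563) x1=(0.0767, 1.1620, -0.5242) x2=(1.1625, 0.7888, 0.6367) x3=(0.5022, -0.1428, 1.1088) x4=(0.1878, 0.2757, 0.8497)
step 20: x0=(-1.0107, 1.0052, 1.3651) x1=(0.0758, 1.1572, -0.5199) x2=(1.1602, 0.7810, 0.6287) x3=(0.5064, -0.1581, 1.1088) x4=(0.1920, 0.2869, 0.8501)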